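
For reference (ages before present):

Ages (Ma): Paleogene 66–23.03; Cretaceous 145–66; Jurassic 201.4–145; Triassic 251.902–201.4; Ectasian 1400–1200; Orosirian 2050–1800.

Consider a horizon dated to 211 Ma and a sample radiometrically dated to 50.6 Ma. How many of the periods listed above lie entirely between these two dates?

211 Ma sits inside the Triassic (251.902–201.4) and 50.6 Ma inside the Paleogene (66–23.03); neither of those is wholly between the two dates.
The listed periods lying completely between them are Jurassic, Cretaceous — 2 in all.

2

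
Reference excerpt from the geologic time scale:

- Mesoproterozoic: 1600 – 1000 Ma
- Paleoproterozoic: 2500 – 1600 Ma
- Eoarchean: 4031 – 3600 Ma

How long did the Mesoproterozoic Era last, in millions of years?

1600 − 1000 = 600 million years.

600 million years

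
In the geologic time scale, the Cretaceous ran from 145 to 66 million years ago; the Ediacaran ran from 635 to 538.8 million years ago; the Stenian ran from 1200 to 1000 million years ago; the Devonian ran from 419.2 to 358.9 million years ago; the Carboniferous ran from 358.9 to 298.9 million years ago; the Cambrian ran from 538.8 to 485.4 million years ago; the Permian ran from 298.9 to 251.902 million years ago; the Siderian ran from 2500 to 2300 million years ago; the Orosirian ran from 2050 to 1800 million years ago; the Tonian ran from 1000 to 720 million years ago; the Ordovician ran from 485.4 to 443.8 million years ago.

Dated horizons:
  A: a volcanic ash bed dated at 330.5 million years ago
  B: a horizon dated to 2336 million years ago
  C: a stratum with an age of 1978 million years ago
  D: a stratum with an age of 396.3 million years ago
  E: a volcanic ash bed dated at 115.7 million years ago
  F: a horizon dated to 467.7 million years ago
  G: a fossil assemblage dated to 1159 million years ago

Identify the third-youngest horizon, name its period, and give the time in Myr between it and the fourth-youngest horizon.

D, in the Devonian; 71.4 million years to F

Sorted youngest-first by Ma: E (115.7), A (330.5), D (396.3), F (467.7), G (1159), C (1978), B (2336).
The third youngest is D at 396.3 Ma, which lies in 419.2–358.9 Ma: the Devonian.
The fourth youngest is F at 467.7 Ma; separation = |396.3 − 467.7| = 71.4 Myr.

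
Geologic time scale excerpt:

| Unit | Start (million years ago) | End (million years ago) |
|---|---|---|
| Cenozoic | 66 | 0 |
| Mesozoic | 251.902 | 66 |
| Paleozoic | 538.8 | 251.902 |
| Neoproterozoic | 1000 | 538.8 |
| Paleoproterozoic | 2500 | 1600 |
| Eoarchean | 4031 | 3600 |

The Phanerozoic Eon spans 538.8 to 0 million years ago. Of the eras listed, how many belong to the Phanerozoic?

Eras inside 538.8–0 Ma: Paleozoic, Mesozoic, Cenozoic — 3 in total.

3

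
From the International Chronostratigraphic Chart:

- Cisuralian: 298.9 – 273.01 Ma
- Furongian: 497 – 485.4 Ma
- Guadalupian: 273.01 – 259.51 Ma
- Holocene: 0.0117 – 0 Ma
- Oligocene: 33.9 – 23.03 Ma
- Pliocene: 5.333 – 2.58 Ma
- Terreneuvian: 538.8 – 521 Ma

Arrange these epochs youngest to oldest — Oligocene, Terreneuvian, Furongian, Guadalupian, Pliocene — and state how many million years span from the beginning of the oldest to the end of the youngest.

From the excerpt: Oligocene 33.9–23.03; Terreneuvian 538.8–521; Furongian 497–485.4; Guadalupian 273.01–259.51; Pliocene 5.333–2.58 (Ma).
Larger Ma is earlier, so the oldest is Terreneuvian and the youngest is Pliocene; youngest to oldest: Pliocene, Oligocene, Guadalupian, Furongian, Terreneuvian.
Oldest start 538.8 minus youngest end 2.58 gives 536.22 Myr overall.

Pliocene → Oligocene → Guadalupian → Furongian → Terreneuvian; total span 536.22 Myr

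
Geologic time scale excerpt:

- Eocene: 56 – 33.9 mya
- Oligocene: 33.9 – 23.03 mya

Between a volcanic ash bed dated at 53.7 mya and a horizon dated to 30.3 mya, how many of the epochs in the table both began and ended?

0

The older date is 53.7 Ma and the younger is 30.3 Ma.
No epoch both begins after 53.7 Ma and ends before 30.3 Ma, so the count is 0.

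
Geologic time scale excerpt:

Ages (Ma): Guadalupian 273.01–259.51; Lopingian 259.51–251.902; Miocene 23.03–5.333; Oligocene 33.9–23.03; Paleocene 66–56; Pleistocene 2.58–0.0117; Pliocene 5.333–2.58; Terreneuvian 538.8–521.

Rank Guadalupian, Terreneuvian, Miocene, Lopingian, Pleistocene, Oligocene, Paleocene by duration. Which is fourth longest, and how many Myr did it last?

Oligocene, 10.87 million years

Start − end for each: Guadalupian 273.01 − 259.51 = 13.5; Terreneuvian 538.8 − 521 = 17.8; Miocene 23.03 − 5.333 = 17.697; Lopingian 259.51 − 251.902 = 7.608; Pleistocene 2.58 − 0.0117 = 2.5683; Oligocene 33.9 − 23.03 = 10.87; Paleocene 66 − 56 = 10.
Ranking these from longest: Terreneuvian > Miocene > Guadalupian > Oligocene > Paleocene > Lopingian > Pleistocene.
Position 4 in that ranking is Oligocene, which lasted 10.87 Myr.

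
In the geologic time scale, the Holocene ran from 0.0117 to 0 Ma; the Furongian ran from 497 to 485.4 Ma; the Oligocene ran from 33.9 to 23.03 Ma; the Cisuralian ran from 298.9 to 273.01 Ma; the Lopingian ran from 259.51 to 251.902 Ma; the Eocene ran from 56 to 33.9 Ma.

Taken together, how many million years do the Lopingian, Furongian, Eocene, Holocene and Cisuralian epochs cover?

Each duration: Lopingian = 7.608; Furongian = 11.6; Eocene = 22.1; Holocene = 0.0117; Cisuralian = 25.89.
Sum: 7.608 + 11.6 + 22.1 + 0.0117 + 25.89 = 67.2097 Myr.

67.2097 million years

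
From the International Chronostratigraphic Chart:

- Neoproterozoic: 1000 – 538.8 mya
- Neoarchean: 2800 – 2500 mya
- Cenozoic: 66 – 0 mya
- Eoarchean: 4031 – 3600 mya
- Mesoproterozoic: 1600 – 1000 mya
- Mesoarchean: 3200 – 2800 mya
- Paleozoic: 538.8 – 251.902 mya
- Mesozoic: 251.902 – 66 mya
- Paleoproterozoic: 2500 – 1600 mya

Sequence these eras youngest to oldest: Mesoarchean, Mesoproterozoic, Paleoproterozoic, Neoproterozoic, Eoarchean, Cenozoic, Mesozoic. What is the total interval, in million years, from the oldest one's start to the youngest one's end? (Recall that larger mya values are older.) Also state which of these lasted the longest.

From the excerpt: Mesoarchean 3200–2800; Mesoproterozoic 1600–1000; Paleoproterozoic 2500–1600; Neoproterozoic 1000–538.8; Eoarchean 4031–3600; Cenozoic 66–0; Mesozoic 251.902–66 (Ma).
Larger Ma is earlier, so the oldest is Eoarchean and the youngest is Cenozoic; youngest to oldest: Cenozoic, Mesozoic, Neoproterozoic, Mesoproterozoic, Paleoproterozoic, Mesoarchean, Eoarchean.
Oldest start 4031 minus youngest end 0 gives 4031 Myr overall.
Individual lengths (start − end): Paleoproterozoic 900; Mesoproterozoic 600; Mesoarchean 400; Cenozoic 66; Eoarchean 431; Mesozoic 185.902; Neoproterozoic 461.2. The largest is Paleoproterozoic at 900 Myr.

Cenozoic, Mesozoic, Neoproterozoic, Mesoproterozoic, Paleoproterozoic, Mesoarchean, Eoarchean; total span 4031 Myr; longest is Paleoproterozoic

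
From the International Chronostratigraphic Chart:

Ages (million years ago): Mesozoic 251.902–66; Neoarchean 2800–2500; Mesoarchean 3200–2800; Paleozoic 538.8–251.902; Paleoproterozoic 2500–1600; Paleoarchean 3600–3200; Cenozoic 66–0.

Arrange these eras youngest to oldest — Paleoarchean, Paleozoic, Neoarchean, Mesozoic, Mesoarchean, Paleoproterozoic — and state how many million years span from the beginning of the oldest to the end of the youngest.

From the excerpt: Paleoarchean 3600–3200; Paleozoic 538.8–251.902; Neoarchean 2800–2500; Mesozoic 251.902–66; Mesoarchean 3200–2800; Paleoproterozoic 2500–1600 (Ma).
Larger Ma is earlier, so the oldest is Paleoarchean and the youngest is Mesozoic; youngest to oldest: Mesozoic, Paleozoic, Paleoproterozoic, Neoarchean, Mesoarchean, Paleoarchean.
Oldest start 3600 minus youngest end 66 gives 3534 Myr overall.

Mesozoic → Paleozoic → Paleoproterozoic → Neoarchean → Mesoarchean → Paleoarchean; total span 3534 Myr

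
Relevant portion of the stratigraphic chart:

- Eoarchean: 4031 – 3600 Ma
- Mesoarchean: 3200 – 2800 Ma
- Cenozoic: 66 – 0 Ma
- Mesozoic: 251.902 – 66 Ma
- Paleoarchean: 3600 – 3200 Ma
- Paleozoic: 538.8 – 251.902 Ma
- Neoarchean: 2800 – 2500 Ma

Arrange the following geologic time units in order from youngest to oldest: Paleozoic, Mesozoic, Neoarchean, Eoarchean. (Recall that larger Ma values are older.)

Sorting by start age (ascending Ma, since larger Ma = older): Mesozoic began 251.902, Paleozoic began 538.8, Neoarchean began 2800, Eoarchean began 4031.

Mesozoic, then Paleozoic, then Neoarchean, then Eoarchean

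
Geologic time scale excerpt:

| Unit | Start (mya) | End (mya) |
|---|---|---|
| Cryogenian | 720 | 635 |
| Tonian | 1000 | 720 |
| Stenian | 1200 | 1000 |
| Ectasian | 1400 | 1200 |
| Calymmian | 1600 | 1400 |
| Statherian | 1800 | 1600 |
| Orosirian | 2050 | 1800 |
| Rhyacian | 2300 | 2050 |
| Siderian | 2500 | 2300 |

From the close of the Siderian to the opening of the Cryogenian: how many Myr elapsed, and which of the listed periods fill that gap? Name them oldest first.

1580 million years; Rhyacian, Orosirian, Statherian, Calymmian, Ectasian, Stenian, Tonian

The Siderian closes at 2300 Ma and the Cryogenian opens at 720 Ma, so the interval is 2300 − 720 = 1580 Myr.
A period fits inside if it starts at or after 2300 Ma and ends at or before 720 Ma; oldest first that gives Rhyacian, Orosirian, Statherian, Calymmian, Ectasian, Stenian, Tonian.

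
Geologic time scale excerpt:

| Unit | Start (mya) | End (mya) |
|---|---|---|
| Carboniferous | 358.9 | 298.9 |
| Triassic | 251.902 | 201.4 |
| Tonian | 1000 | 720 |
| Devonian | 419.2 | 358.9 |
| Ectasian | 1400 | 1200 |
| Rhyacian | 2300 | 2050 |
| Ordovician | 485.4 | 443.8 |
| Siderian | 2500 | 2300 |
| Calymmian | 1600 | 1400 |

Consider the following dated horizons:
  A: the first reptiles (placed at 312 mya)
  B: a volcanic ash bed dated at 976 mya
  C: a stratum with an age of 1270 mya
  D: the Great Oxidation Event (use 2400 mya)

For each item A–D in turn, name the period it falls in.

A: 312 Ma lies in 358.9–298.9 Ma, so Carboniferous.
B: 976 Ma lies in 1000–720 Ma, so Tonian.
C: 1270 Ma lies in 1400–1200 Ma, so Ectasian.
D: 2400 Ma lies in 2500–2300 Ma, so Siderian.

A — Carboniferous; B — Tonian; C — Ectasian; D — Siderian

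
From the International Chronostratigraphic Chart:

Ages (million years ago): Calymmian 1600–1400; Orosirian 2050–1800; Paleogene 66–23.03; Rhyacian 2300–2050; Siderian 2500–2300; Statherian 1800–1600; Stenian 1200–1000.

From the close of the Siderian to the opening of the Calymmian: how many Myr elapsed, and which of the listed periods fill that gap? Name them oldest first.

700 million years; Rhyacian, Orosirian, Statherian

End of Siderian = 2300 Ma; start of Calymmian = 1600 Ma.
Gap = 2300 − 1600 = 700 Myr.
Periods wholly inside 2300–1600 Ma: Rhyacian (2300–2050), Orosirian (2050–1800), Statherian (1800–1600).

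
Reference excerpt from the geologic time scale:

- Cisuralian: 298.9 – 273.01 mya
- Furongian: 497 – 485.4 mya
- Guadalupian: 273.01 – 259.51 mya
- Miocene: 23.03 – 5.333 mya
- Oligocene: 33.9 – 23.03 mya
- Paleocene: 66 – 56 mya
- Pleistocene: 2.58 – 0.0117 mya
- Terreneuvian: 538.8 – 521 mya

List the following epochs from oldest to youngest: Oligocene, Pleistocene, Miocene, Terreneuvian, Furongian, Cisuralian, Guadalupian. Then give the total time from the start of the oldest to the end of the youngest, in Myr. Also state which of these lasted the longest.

Start ages (Ma): Terreneuvian 538.8, Furongian 497, Cisuralian 298.9, Guadalupian 273.01, Oligocene 33.9, Miocene 23.03, Pleistocene 2.58.
Ordered oldest to youngest: Terreneuvian, Furongian, Cisuralian, Guadalupian, Oligocene, Miocene, Pleistocene.
Span = 538.8 − 0.0117 = 538.7883 Myr.
Durations: Terreneuvian 17.8, Pleistocene 2.5683, Guadalupian 13.5, Furongian 11.6, Miocene 17.697, Cisuralian 25.89, Oligocene 10.87 → longest is Cisuralian (25.89 Myr).

Terreneuvian, Furongian, Cisuralian, Guadalupian, Oligocene, Miocene, Pleistocene; total span 538.7883 Myr; longest is Cisuralian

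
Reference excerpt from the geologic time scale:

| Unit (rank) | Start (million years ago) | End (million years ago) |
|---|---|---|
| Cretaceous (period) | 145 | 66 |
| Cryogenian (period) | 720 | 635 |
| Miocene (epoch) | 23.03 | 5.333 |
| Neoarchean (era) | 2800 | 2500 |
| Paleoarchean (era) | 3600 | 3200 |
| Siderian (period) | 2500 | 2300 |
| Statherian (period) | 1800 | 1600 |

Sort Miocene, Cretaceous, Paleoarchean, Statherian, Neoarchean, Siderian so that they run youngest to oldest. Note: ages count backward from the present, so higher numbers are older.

The oldest of these is Paleoarchean (starts 3600 Ma) and the youngest is Miocene (ends 5.333 Ma).
In between, by decreasing start age: Neoarchean (2800), Siderian (2500), Statherian (1800), Cretaceous (145).
Listing youngest first means reversing that sequence.

Miocene, then Cretaceous, then Statherian, then Siderian, then Neoarchean, then Paleoarchean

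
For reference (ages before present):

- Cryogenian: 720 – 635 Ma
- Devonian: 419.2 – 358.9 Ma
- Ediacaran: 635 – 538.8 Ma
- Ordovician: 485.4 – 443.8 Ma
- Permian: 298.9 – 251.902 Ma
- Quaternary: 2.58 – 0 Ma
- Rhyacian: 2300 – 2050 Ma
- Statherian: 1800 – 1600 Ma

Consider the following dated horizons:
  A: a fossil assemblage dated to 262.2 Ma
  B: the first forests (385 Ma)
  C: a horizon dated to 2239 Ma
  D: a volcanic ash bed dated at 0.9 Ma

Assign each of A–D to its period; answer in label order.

A: 262.2 Ma lies in 298.9–251.902 Ma, so Permian.
B: 385 Ma lies in 419.2–358.9 Ma, so Devonian.
C: 2239 Ma lies in 2300–2050 Ma, so Rhyacian.
D: 0.9 Ma lies in 2.58–0 Ma, so Quaternary.

A — Permian; B — Devonian; C — Rhyacian; D — Quaternary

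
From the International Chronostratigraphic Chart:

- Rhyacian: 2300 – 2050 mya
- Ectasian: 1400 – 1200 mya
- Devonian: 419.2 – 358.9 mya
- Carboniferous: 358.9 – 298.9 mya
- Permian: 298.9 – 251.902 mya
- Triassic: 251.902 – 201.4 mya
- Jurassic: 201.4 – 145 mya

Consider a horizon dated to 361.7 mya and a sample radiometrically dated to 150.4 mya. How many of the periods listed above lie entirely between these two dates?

3

361.7 Ma sits inside the Devonian (419.2–358.9) and 150.4 Ma inside the Jurassic (201.4–145); neither of those is wholly between the two dates.
The listed periods lying completely between them are Carboniferous, Permian, Triassic — 3 in all.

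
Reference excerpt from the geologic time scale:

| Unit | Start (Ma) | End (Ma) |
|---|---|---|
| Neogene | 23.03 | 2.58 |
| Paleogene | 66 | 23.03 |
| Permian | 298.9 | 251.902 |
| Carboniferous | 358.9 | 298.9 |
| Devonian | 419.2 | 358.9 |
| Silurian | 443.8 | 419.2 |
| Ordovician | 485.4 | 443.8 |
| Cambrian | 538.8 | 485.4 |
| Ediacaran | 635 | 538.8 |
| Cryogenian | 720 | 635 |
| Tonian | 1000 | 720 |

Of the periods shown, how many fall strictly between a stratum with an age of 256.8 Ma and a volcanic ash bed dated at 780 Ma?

The older date is 780 Ma and the younger is 256.8 Ma.
Periods with start < 780 and end > 256.8 Ma: Cryogenian (720–635), Ediacaran (635–538.8), Cambrian (538.8–485.4), Ordovician (485.4–443.8), Silurian (443.8–419.2), Devonian (419.2–358.9), Carboniferous (358.9–298.9).
That is 7 complete periods.

7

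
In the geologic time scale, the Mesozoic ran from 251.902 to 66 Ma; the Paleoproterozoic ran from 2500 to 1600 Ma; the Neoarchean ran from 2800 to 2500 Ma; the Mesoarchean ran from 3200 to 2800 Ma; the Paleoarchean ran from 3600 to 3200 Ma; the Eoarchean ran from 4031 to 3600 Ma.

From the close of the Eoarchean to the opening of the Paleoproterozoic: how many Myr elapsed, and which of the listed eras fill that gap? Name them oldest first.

1100 million years; Paleoarchean, Mesoarchean, Neoarchean

End of Eoarchean = 3600 Ma; start of Paleoproterozoic = 2500 Ma.
Gap = 3600 − 2500 = 1100 Myr.
Eras wholly inside 3600–2500 Ma: Paleoarchean (3600–3200), Mesoarchean (3200–2800), Neoarchean (2800–2500).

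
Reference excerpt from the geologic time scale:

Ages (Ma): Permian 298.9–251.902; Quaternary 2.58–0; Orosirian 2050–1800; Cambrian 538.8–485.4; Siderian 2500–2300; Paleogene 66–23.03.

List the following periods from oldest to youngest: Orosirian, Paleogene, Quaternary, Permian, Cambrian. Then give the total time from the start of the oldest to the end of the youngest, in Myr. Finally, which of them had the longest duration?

Start ages (Ma): Orosirian 2050, Cambrian 538.8, Permian 298.9, Paleogene 66, Quaternary 2.58.
Ordered oldest to youngest: Orosirian, Cambrian, Permian, Paleogene, Quaternary.
Span = 2050 − 0 = 2050 Myr.
Durations: Orosirian 250, Permian 46.998, Paleogene 42.97, Quaternary 2.58, Cambrian 53.4 → longest is Orosirian (250 Myr).

Orosirian, Cambrian, Permian, Paleogene, Quaternary; total span 2050 Myr; longest is Orosirian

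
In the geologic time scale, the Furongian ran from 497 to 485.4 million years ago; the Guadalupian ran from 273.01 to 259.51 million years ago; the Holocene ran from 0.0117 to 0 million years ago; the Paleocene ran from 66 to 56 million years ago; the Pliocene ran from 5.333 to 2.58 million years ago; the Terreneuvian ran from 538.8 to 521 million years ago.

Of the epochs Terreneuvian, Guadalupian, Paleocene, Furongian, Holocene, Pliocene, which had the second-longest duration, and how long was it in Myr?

Durations: Terreneuvian 17.8; Guadalupian 13.5; Paleocene 10; Furongian 11.6; Holocene 0.0117; Pliocene 2.753 Myr.
Sorted longest-first: Terreneuvian (17.8), Guadalupian (13.5), Furongian (11.6), Paleocene (10), Pliocene (2.753), Holocene (0.0117).
The second longest is Guadalupian at 13.5 Myr.

Guadalupian, 13.5 million years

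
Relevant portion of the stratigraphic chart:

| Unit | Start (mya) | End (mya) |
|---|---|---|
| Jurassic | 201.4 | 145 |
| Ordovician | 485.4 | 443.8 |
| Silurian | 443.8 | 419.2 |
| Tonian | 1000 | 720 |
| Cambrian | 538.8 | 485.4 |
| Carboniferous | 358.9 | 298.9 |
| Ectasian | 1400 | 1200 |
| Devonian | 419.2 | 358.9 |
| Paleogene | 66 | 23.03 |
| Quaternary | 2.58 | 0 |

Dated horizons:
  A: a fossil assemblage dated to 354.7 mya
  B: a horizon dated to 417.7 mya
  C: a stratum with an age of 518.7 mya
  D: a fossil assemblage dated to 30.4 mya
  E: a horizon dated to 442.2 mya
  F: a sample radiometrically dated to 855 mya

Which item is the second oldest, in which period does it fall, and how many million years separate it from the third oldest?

Sorted oldest-first by Ma: F (855), C (518.7), E (442.2), B (417.7), A (354.7), D (30.4).
The second oldest is C at 518.7 Ma, which lies in 538.8–485.4 Ma: the Cambrian.
The third oldest is E at 442.2 Ma; separation = |518.7 − 442.2| = 76.5 Myr.

C, in the Cambrian; 76.5 million years to E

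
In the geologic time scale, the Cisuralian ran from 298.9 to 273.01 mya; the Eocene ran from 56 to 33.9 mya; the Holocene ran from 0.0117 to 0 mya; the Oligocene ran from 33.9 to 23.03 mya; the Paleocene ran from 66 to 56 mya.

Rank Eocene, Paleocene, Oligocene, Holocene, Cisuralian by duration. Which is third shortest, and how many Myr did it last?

Oligocene, 10.87 million years

Durations: Eocene 22.1; Paleocene 10; Oligocene 10.87; Holocene 0.0117; Cisuralian 25.89 Myr.
Sorted shortest-first: Holocene (0.0117), Paleocene (10), Oligocene (10.87), Eocene (22.1), Cisuralian (25.89).
The third shortest is Oligocene at 10.87 Myr.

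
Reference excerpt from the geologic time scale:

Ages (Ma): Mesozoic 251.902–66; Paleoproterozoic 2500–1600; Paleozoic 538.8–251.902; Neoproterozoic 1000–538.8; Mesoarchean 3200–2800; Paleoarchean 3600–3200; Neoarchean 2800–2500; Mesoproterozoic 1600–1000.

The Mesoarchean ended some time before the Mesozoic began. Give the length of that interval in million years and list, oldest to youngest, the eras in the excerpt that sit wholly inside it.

The Mesoarchean closes at 2800 Ma and the Mesozoic opens at 251.902 Ma, so the interval is 2800 − 251.902 = 2548.098 Myr.
An era fits inside if it starts at or after 2800 Ma and ends at or before 251.902 Ma; oldest first that gives Neoarchean, Paleoproterozoic, Mesoproterozoic, Neoproterozoic, Paleozoic.

2548.098 million years; Neoarchean, Paleoproterozoic, Mesoproterozoic, Neoproterozoic, Paleozoic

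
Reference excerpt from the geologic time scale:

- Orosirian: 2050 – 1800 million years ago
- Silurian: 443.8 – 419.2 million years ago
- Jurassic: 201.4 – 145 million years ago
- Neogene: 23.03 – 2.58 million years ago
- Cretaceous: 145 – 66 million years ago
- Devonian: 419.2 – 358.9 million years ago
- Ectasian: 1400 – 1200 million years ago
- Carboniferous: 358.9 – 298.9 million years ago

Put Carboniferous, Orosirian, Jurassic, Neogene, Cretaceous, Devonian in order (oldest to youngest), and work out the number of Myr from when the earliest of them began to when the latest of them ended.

Orosirian → Devonian → Carboniferous → Jurassic → Cretaceous → Neogene; total span 2047.42 Myr

Start ages (Ma): Orosirian 2050, Devonian 419.2, Carboniferous 358.9, Jurassic 201.4, Cretaceous 145, Neogene 23.03.
Ordered oldest to youngest: Orosirian, Devonian, Carboniferous, Jurassic, Cretaceous, Neogene.
Span = 2050 − 2.58 = 2047.42 Myr.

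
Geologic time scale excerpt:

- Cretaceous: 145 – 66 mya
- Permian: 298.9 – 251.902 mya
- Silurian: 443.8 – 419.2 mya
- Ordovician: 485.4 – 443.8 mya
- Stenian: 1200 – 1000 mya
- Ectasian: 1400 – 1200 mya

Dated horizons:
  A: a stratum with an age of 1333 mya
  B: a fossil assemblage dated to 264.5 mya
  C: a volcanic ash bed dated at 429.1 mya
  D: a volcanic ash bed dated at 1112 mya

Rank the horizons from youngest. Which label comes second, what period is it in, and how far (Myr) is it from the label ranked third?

Sorted youngest-first by Ma: B (264.5), C (429.1), D (1112), A (1333).
The second youngest is C at 429.1 Ma, which lies in 443.8–419.2 Ma: the Silurian.
The third youngest is D at 1112 Ma; separation = |429.1 − 1112| = 682.9 Myr.

C, in the Silurian; 682.9 million years to D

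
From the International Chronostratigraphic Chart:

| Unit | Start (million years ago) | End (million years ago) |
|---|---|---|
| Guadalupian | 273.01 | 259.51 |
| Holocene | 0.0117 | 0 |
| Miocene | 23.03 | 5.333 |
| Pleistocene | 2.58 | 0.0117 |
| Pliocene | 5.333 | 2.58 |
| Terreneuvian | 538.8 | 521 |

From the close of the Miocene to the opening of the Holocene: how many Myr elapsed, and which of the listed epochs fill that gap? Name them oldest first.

5.3213 million years; Pliocene, Pleistocene

End of Miocene = 5.333 Ma; start of Holocene = 0.0117 Ma.
Gap = 5.333 − 0.0117 = 5.3213 Myr.
Epochs wholly inside 5.333–0.0117 Ma: Pliocene (5.333–2.58), Pleistocene (2.58–0.0117).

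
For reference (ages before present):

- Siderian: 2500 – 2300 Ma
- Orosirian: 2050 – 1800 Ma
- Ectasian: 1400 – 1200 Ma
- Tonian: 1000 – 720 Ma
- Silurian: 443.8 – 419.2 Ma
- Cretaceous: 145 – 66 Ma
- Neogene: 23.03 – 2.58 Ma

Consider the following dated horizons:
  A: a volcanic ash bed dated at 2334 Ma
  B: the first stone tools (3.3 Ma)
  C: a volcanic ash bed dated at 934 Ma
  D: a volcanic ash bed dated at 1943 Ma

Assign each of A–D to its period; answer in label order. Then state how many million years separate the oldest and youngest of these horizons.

Match each age against the start–end ranges in the excerpt: A = 2334 Ma → Siderian (2500–2300); B = 3.3 Ma → Neogene (23.03–2.58); C = 934 Ma → Tonian (1000–720); D = 1943 Ma → Orosirian (2050–1800).
The largest age is 2334 Ma and the smallest is 3.3 Ma; their difference is 2330.7 Myr.

A — Siderian; B — Neogene; C — Tonian; D — Orosirian; span 2330.7 million years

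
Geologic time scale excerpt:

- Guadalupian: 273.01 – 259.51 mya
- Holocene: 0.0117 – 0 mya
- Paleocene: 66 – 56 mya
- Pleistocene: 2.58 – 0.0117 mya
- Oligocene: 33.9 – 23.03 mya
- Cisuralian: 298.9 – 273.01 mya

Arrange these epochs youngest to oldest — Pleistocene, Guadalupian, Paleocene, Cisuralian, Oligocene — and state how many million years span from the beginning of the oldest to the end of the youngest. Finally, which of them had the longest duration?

From the excerpt: Pleistocene 2.58–0.0117; Guadalupian 273.01–259.51; Paleocene 66–56; Cisuralian 298.9–273.01; Oligocene 33.9–23.03 (Ma).
Larger Ma is earlier, so the oldest is Cisuralian and the youngest is Pleistocene; youngest to oldest: Pleistocene, Oligocene, Paleocene, Guadalupian, Cisuralian.
Oldest start 298.9 minus youngest end 0.0117 gives 298.8883 Myr overall.
Individual lengths (start − end): Oligocene 10.87; Paleocene 10; Cisuralian 25.89; Guadalupian 13.5; Pleistocene 2.5683. The largest is Cisuralian at 25.89 Myr.

Pleistocene, Oligocene, Paleocene, Guadalupian, Cisuralian; total span 298.8883 Myr; longest is Cisuralian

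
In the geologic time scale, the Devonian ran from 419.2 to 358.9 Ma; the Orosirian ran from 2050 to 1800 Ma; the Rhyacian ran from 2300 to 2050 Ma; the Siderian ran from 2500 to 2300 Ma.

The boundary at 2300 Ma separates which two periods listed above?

The Siderian ends at 2300 Ma and the Rhyacian begins at 2300 Ma, so they share that boundary.

Siderian and Rhyacian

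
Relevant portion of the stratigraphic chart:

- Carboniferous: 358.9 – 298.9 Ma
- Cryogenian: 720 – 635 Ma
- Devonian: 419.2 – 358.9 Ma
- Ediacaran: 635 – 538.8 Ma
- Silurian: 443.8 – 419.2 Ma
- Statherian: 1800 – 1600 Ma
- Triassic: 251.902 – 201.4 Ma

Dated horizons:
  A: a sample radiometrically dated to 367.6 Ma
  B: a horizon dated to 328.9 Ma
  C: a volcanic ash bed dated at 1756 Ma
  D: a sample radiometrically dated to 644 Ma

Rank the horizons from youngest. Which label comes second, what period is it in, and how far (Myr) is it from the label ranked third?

Smaller Ma means younger, so youngest first: B 328.9 < A 367.6 < D 644 < C 1756.
Counting 2 along gives A (367.6 Ma); the excerpt puts that inside the Devonian, 419.2–358.9 Ma.
Next in line is D (644 Ma), and 644 − 367.6 = 276.4 Myr.

A, in the Devonian; 276.4 million years to D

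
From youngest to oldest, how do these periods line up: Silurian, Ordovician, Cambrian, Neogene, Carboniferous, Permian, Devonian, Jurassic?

Group by era (each group listed oldest first) — Paleozoic: Cambrian, Ordovician, Silurian, Devonian, Carboniferous, Permian; Mesozoic: Jurassic; Cenozoic: Neogene. The eras run Paleozoic → Mesozoic → Cenozoic. Concatenating the groups in that era order and then reversing gives youngest to oldest.

Neogene, Jurassic, Permian, Carboniferous, Devonian, Silurian, Ordovician, Cambrian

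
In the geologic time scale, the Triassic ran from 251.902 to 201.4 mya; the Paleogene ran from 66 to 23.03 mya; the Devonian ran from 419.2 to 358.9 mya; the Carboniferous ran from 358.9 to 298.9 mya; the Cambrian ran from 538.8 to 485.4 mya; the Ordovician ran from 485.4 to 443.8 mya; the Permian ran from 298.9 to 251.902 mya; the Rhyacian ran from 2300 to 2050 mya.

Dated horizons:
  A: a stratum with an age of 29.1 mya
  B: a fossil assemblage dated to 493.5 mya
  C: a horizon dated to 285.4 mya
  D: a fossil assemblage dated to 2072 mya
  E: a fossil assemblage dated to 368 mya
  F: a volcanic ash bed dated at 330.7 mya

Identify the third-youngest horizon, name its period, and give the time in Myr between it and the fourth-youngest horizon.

Smaller Ma means younger, so youngest first: A 29.1 < C 285.4 < F 330.7 < E 368 < B 493.5 < D 2072.
Counting 3 along gives F (330.7 Ma); the excerpt puts that inside the Carboniferous, 358.9–298.9 Ma.
Next in line is E (368 Ma), and 368 − 330.7 = 37.3 Myr.

F, in the Carboniferous; 37.3 million years to E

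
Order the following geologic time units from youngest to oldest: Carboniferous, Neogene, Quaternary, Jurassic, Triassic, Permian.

Quaternary, then Neogene, then Jurassic, then Triassic, then Permian, then Carboniferous

Era membership (oldest first within each) — Paleozoic: Carboniferous, Permian; Mesozoic: Triassic, Jurassic; Cenozoic: Neogene, Quaternary. Paleozoic precedes Mesozoic, which precedes Cenozoic. Concatenating the groups in that era order and then reversing gives youngest to oldest.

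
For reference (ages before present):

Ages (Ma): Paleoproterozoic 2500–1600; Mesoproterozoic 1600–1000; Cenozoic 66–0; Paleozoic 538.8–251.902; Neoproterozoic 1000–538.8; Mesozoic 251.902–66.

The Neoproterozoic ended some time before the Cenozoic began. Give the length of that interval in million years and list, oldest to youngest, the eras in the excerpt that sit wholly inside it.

472.8 million years; Paleozoic, Mesozoic

The Neoproterozoic closes at 538.8 Ma and the Cenozoic opens at 66 Ma, so the interval is 538.8 − 66 = 472.8 Myr.
An era fits inside if it starts at or after 538.8 Ma and ends at or before 66 Ma; oldest first that gives Paleozoic, Mesozoic.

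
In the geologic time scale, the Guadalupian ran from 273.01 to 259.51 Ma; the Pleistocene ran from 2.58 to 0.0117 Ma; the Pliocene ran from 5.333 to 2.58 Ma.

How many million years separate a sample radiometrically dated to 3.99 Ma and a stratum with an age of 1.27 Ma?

2.72 million years

3.99 − 1.27 = 2.72 million years.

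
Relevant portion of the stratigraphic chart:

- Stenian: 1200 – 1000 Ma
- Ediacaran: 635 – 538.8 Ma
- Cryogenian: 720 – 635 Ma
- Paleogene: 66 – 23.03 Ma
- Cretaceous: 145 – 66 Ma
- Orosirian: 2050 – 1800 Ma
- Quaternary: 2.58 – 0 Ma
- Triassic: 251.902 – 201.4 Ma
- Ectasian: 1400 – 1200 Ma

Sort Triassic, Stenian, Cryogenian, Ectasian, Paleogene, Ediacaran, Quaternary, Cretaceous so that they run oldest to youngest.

Ectasian, Stenian, Cryogenian, Ediacaran, Triassic, Cretaceous, Paleogene, Quaternary

Sorting by start age (descending Ma, since larger Ma = older): Ectasian began 1400, Stenian began 1200, Cryogenian began 720, Ediacaran began 635, Triassic began 251.902, Cretaceous began 145, Paleogene began 66, Quaternary began 2.58.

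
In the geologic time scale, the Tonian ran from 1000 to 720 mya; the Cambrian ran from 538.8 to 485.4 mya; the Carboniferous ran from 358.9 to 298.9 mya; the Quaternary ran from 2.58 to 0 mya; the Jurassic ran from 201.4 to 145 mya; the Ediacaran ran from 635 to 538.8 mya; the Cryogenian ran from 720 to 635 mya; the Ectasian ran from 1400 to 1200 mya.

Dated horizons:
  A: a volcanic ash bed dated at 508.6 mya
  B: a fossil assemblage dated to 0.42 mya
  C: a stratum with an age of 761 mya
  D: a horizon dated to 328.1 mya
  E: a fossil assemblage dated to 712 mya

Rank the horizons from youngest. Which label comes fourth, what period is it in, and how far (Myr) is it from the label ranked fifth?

Smaller Ma means younger, so youngest first: B 0.42 < D 328.1 < A 508.6 < E 712 < C 761.
Counting 4 along gives E (712 Ma); the excerpt puts that inside the Cryogenian, 720–635 Ma.
Next in line is C (761 Ma), and 761 − 712 = 49 Myr.

E, in the Cryogenian; 49 million years to C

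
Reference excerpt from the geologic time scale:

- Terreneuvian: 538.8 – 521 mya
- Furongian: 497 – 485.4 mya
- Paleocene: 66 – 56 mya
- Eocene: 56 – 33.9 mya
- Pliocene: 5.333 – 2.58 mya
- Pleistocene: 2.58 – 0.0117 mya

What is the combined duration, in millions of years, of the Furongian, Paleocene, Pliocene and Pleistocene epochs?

26.9213 million years

Duration is start − end for each: (497 − 485.4) + (66 − 56) + (5.333 − 2.58) + (2.58 − 0.0117).
That is 11.6 + 10 + 2.753 + 2.5683, which totals 26.9213 million years.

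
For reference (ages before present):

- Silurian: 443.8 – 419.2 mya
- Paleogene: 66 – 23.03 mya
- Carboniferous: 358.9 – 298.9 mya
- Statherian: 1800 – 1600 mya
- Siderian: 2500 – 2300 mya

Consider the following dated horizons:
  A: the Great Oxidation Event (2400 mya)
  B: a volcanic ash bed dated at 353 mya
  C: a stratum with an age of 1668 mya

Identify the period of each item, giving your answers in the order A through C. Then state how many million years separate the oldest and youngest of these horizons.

A: 2400 Ma lies in 2500–2300 Ma, so Siderian.
B: 353 Ma lies in 358.9–298.9 Ma, so Carboniferous.
C: 1668 Ma lies in 1800–1600 Ma, so Statherian.
Oldest = 2400 Ma, youngest = 353 Ma → span 2047 Myr.

A — Siderian; B — Carboniferous; C — Statherian; span 2047 million years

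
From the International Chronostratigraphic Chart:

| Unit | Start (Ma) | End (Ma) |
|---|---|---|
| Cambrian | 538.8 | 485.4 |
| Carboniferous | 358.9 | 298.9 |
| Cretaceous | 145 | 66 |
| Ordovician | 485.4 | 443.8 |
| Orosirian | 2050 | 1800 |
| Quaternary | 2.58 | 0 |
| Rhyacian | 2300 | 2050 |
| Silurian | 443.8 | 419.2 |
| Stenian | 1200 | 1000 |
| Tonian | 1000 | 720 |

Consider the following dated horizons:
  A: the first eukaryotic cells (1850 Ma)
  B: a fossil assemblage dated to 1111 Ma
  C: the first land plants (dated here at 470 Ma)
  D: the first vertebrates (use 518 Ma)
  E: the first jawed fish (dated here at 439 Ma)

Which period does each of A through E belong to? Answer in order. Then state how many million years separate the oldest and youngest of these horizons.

Match each age against the start–end ranges in the excerpt: A = 1850 Ma → Orosirian (2050–1800); B = 1111 Ma → Stenian (1200–1000); C = 470 Ma → Ordovician (485.4–443.8); D = 518 Ma → Cambrian (538.8–485.4); E = 439 Ma → Silurian (443.8–419.2).
The largest age is 1850 Ma and the smallest is 439 Ma; their difference is 1411 Myr.

A — Orosirian; B — Stenian; C — Ordovician; D — Cambrian; E — Silurian; span 1411 million years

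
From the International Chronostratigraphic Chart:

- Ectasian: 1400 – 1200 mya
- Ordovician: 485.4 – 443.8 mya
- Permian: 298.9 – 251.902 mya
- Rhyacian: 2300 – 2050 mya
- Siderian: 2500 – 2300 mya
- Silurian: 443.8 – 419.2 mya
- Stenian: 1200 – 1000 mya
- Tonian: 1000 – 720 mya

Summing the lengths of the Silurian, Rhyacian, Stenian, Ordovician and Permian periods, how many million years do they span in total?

563.198 million years

Each duration: Silurian = 24.6; Rhyacian = 250; Stenian = 200; Ordovician = 41.6; Permian = 46.998.
Sum: 24.6 + 250 + 200 + 41.6 + 46.998 = 563.198 Myr.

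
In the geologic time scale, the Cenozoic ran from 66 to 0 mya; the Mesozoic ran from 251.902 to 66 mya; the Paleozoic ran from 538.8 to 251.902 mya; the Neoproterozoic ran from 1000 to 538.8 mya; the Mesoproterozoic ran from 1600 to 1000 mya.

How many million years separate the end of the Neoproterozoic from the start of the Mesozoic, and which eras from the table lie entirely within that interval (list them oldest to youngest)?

The Neoproterozoic closes at 538.8 Ma and the Mesozoic opens at 251.902 Ma, so the interval is 538.8 − 251.902 = 286.898 Myr.
An era fits inside if it starts at or after 538.8 Ma and ends at or before 251.902 Ma; oldest first that gives Paleozoic.

286.898 million years; Paleozoic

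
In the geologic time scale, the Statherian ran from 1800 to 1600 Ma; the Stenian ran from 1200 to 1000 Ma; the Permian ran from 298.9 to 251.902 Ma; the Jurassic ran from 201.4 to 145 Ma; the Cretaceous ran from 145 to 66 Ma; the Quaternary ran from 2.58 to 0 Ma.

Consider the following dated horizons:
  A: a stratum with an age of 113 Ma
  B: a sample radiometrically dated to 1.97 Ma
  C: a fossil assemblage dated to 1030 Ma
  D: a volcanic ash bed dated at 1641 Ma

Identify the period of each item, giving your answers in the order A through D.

A — Cretaceous; B — Quaternary; C — Stenian; D — Statherian

A: 113 Ma lies in 145–66 Ma, so Cretaceous.
B: 1.97 Ma lies in 2.58–0 Ma, so Quaternary.
C: 1030 Ma lies in 1200–1000 Ma, so Stenian.
D: 1641 Ma lies in 1800–1600 Ma, so Statherian.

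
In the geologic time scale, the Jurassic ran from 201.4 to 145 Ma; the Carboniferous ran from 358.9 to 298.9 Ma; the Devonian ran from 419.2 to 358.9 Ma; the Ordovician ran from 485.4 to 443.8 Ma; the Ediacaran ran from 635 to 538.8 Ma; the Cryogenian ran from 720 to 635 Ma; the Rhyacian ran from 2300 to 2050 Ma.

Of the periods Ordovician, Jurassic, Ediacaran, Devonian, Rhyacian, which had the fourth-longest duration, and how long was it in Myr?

Jurassic, 56.4 million years

Durations: Ordovician 41.6; Jurassic 56.4; Ediacaran 96.2; Devonian 60.3; Rhyacian 250 Myr.
Sorted longest-first: Rhyacian (250), Ediacaran (96.2), Devonian (60.3), Jurassic (56.4), Ordovician (41.6).
The fourth longest is Jurassic at 56.4 Myr.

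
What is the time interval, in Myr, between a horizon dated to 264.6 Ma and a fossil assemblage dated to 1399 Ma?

1399 − 264.6 = 1134.4 million years.

1134.4 million years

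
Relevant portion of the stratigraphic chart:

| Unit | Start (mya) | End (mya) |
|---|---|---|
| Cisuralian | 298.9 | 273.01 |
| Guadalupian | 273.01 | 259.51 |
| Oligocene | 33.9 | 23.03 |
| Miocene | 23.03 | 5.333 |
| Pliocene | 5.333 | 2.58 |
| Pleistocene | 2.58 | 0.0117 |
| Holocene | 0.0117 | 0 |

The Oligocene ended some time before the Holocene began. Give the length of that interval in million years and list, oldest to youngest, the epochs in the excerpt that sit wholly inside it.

The Oligocene closes at 23.03 Ma and the Holocene opens at 0.0117 Ma, so the interval is 23.03 − 0.0117 = 23.0183 Myr.
An epoch fits inside if it starts at or after 23.03 Ma and ends at or before 0.0117 Ma; oldest first that gives Miocene, Pliocene, Pleistocene.

23.0183 million years; Miocene, Pliocene, Pleistocene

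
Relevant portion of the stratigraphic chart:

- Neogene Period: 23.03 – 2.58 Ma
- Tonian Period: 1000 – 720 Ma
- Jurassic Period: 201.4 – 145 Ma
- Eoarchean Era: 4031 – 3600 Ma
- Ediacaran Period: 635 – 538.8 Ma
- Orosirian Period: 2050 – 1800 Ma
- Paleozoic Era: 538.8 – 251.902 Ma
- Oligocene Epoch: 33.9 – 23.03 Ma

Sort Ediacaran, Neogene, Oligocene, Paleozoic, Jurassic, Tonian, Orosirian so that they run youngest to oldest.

Read off each span (Ma): Ediacaran 635–538.8; Neogene 23.03–2.58; Oligocene 33.9–23.03; Paleozoic 538.8–251.902; Jurassic 201.4–145; Tonian 1000–720; Orosirian 2050–1800.
Larger Ma is older, so oldest→youngest is Orosirian, Tonian, Ediacaran, Paleozoic, Jurassic, Oligocene, Neogene; reverse it for youngest→oldest.

Neogene, Oligocene, Jurassic, Paleozoic, Ediacaran, Tonian, Orosirian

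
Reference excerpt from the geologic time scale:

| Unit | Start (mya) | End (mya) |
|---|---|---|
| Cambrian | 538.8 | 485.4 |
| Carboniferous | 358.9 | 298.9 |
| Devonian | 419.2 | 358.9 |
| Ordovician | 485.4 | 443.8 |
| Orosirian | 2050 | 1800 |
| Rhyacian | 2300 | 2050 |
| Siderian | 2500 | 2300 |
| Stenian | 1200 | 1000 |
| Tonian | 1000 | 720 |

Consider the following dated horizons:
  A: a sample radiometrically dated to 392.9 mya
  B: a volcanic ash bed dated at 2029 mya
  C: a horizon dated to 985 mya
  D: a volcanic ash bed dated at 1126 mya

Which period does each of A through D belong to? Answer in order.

A — Devonian; B — Orosirian; C — Tonian; D — Stenian

A: 392.9 Ma lies in 419.2–358.9 Ma, so Devonian.
B: 2029 Ma lies in 2050–1800 Ma, so Orosirian.
C: 985 Ma lies in 1000–720 Ma, so Tonian.
D: 1126 Ma lies in 1200–1000 Ma, so Stenian.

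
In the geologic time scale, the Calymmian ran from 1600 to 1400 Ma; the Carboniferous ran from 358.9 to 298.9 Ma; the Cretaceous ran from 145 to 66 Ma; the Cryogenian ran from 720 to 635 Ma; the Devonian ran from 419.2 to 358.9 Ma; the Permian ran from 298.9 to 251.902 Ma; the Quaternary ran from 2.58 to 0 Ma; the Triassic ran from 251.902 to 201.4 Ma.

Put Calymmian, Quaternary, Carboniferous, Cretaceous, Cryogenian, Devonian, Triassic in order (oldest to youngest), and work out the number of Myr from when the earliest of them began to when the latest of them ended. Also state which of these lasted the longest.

Calymmian, Cryogenian, Devonian, Carboniferous, Triassic, Cretaceous, Quaternary; total span 1600 Myr; longest is Calymmian

From the excerpt: Calymmian 1600–1400; Quaternary 2.58–0; Carboniferous 358.9–298.9; Cretaceous 145–66; Cryogenian 720–635; Devonian 419.2–358.9; Triassic 251.902–201.4 (Ma).
Larger Ma is earlier, so the oldest is Calymmian and the youngest is Quaternary; oldest to youngest: Calymmian, Cryogenian, Devonian, Carboniferous, Triassic, Cretaceous, Quaternary.
Oldest start 1600 minus youngest end 0 gives 1600 Myr overall.
Individual lengths (start − end): Cryogenian 85; Cretaceous 79; Carboniferous 60; Triassic 50.502; Devonian 60.3; Calymmian 200; Quaternary 2.58. The largest is Calymmian at 200 Myr.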